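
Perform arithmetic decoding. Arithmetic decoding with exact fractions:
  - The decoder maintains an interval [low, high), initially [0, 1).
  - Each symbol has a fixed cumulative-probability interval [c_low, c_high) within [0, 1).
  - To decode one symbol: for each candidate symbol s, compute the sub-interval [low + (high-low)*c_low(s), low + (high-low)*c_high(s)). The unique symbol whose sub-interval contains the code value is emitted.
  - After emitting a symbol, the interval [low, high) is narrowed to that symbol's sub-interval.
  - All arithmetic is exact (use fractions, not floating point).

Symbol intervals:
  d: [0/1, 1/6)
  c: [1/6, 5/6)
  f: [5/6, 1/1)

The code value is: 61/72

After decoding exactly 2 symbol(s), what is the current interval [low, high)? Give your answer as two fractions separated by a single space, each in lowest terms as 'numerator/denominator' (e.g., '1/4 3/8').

Answer: 5/6 31/36

Derivation:
Step 1: interval [0/1, 1/1), width = 1/1 - 0/1 = 1/1
  'd': [0/1 + 1/1*0/1, 0/1 + 1/1*1/6) = [0/1, 1/6)
  'c': [0/1 + 1/1*1/6, 0/1 + 1/1*5/6) = [1/6, 5/6)
  'f': [0/1 + 1/1*5/6, 0/1 + 1/1*1/1) = [5/6, 1/1) <- contains code 61/72
  emit 'f', narrow to [5/6, 1/1)
Step 2: interval [5/6, 1/1), width = 1/1 - 5/6 = 1/6
  'd': [5/6 + 1/6*0/1, 5/6 + 1/6*1/6) = [5/6, 31/36) <- contains code 61/72
  'c': [5/6 + 1/6*1/6, 5/6 + 1/6*5/6) = [31/36, 35/36)
  'f': [5/6 + 1/6*5/6, 5/6 + 1/6*1/1) = [35/36, 1/1)
  emit 'd', narrow to [5/6, 31/36)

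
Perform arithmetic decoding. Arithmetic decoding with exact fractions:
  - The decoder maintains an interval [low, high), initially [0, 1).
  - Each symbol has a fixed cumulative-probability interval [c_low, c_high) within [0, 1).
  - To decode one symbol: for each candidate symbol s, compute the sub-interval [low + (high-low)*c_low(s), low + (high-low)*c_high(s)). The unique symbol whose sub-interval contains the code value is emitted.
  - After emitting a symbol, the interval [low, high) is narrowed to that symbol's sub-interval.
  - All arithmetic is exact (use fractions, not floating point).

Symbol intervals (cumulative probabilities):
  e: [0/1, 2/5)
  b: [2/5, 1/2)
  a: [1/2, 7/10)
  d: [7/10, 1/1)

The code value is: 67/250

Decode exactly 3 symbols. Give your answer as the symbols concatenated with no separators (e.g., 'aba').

Answer: ead

Derivation:
Step 1: interval [0/1, 1/1), width = 1/1 - 0/1 = 1/1
  'e': [0/1 + 1/1*0/1, 0/1 + 1/1*2/5) = [0/1, 2/5) <- contains code 67/250
  'b': [0/1 + 1/1*2/5, 0/1 + 1/1*1/2) = [2/5, 1/2)
  'a': [0/1 + 1/1*1/2, 0/1 + 1/1*7/10) = [1/2, 7/10)
  'd': [0/1 + 1/1*7/10, 0/1 + 1/1*1/1) = [7/10, 1/1)
  emit 'e', narrow to [0/1, 2/5)
Step 2: interval [0/1, 2/5), width = 2/5 - 0/1 = 2/5
  'e': [0/1 + 2/5*0/1, 0/1 + 2/5*2/5) = [0/1, 4/25)
  'b': [0/1 + 2/5*2/5, 0/1 + 2/5*1/2) = [4/25, 1/5)
  'a': [0/1 + 2/5*1/2, 0/1 + 2/5*7/10) = [1/5, 7/25) <- contains code 67/250
  'd': [0/1 + 2/5*7/10, 0/1 + 2/5*1/1) = [7/25, 2/5)
  emit 'a', narrow to [1/5, 7/25)
Step 3: interval [1/5, 7/25), width = 7/25 - 1/5 = 2/25
  'e': [1/5 + 2/25*0/1, 1/5 + 2/25*2/5) = [1/5, 29/125)
  'b': [1/5 + 2/25*2/5, 1/5 + 2/25*1/2) = [29/125, 6/25)
  'a': [1/5 + 2/25*1/2, 1/5 + 2/25*7/10) = [6/25, 32/125)
  'd': [1/5 + 2/25*7/10, 1/5 + 2/25*1/1) = [32/125, 7/25) <- contains code 67/250
  emit 'd', narrow to [32/125, 7/25)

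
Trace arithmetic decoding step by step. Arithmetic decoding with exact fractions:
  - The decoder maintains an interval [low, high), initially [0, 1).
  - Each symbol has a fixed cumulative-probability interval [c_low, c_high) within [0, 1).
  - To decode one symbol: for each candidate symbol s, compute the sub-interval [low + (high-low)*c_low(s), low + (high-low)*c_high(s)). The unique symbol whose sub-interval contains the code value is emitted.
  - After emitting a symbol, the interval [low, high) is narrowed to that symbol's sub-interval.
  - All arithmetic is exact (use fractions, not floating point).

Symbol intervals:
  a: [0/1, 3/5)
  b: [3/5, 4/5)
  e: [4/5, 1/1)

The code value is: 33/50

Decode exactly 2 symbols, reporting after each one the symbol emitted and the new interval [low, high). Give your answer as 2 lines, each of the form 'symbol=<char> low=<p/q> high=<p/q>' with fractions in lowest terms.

Step 1: interval [0/1, 1/1), width = 1/1 - 0/1 = 1/1
  'a': [0/1 + 1/1*0/1, 0/1 + 1/1*3/5) = [0/1, 3/5)
  'b': [0/1 + 1/1*3/5, 0/1 + 1/1*4/5) = [3/5, 4/5) <- contains code 33/50
  'e': [0/1 + 1/1*4/5, 0/1 + 1/1*1/1) = [4/5, 1/1)
  emit 'b', narrow to [3/5, 4/5)
Step 2: interval [3/5, 4/5), width = 4/5 - 3/5 = 1/5
  'a': [3/5 + 1/5*0/1, 3/5 + 1/5*3/5) = [3/5, 18/25) <- contains code 33/50
  'b': [3/5 + 1/5*3/5, 3/5 + 1/5*4/5) = [18/25, 19/25)
  'e': [3/5 + 1/5*4/5, 3/5 + 1/5*1/1) = [19/25, 4/5)
  emit 'a', narrow to [3/5, 18/25)

Answer: symbol=b low=3/5 high=4/5
symbol=a low=3/5 high=18/25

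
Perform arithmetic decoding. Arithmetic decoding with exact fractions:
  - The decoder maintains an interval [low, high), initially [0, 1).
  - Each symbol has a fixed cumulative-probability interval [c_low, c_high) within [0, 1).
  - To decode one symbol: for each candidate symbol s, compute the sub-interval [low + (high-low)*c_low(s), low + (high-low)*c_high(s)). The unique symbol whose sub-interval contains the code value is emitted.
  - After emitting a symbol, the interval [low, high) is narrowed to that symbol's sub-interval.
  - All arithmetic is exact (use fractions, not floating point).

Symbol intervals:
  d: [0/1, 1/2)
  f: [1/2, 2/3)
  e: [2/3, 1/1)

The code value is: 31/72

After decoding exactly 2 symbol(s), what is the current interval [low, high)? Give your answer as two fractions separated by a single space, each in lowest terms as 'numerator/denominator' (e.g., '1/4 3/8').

Step 1: interval [0/1, 1/1), width = 1/1 - 0/1 = 1/1
  'd': [0/1 + 1/1*0/1, 0/1 + 1/1*1/2) = [0/1, 1/2) <- contains code 31/72
  'f': [0/1 + 1/1*1/2, 0/1 + 1/1*2/3) = [1/2, 2/3)
  'e': [0/1 + 1/1*2/3, 0/1 + 1/1*1/1) = [2/3, 1/1)
  emit 'd', narrow to [0/1, 1/2)
Step 2: interval [0/1, 1/2), width = 1/2 - 0/1 = 1/2
  'd': [0/1 + 1/2*0/1, 0/1 + 1/2*1/2) = [0/1, 1/4)
  'f': [0/1 + 1/2*1/2, 0/1 + 1/2*2/3) = [1/4, 1/3)
  'e': [0/1 + 1/2*2/3, 0/1 + 1/2*1/1) = [1/3, 1/2) <- contains code 31/72
  emit 'e', narrow to [1/3, 1/2)

Answer: 1/3 1/2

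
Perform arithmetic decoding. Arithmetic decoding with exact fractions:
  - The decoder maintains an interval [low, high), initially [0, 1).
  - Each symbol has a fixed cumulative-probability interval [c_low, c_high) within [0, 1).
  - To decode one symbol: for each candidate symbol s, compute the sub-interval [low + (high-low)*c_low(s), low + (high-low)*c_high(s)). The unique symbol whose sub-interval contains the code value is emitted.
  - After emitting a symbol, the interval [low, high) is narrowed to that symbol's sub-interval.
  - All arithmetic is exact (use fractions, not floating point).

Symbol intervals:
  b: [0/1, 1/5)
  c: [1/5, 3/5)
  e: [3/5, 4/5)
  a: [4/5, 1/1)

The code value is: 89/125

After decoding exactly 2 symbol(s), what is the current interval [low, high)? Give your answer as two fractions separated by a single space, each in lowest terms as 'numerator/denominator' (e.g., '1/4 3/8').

Step 1: interval [0/1, 1/1), width = 1/1 - 0/1 = 1/1
  'b': [0/1 + 1/1*0/1, 0/1 + 1/1*1/5) = [0/1, 1/5)
  'c': [0/1 + 1/1*1/5, 0/1 + 1/1*3/5) = [1/5, 3/5)
  'e': [0/1 + 1/1*3/5, 0/1 + 1/1*4/5) = [3/5, 4/5) <- contains code 89/125
  'a': [0/1 + 1/1*4/5, 0/1 + 1/1*1/1) = [4/5, 1/1)
  emit 'e', narrow to [3/5, 4/5)
Step 2: interval [3/5, 4/5), width = 4/5 - 3/5 = 1/5
  'b': [3/5 + 1/5*0/1, 3/5 + 1/5*1/5) = [3/5, 16/25)
  'c': [3/5 + 1/5*1/5, 3/5 + 1/5*3/5) = [16/25, 18/25) <- contains code 89/125
  'e': [3/5 + 1/5*3/5, 3/5 + 1/5*4/5) = [18/25, 19/25)
  'a': [3/5 + 1/5*4/5, 3/5 + 1/5*1/1) = [19/25, 4/5)
  emit 'c', narrow to [16/25, 18/25)

Answer: 16/25 18/25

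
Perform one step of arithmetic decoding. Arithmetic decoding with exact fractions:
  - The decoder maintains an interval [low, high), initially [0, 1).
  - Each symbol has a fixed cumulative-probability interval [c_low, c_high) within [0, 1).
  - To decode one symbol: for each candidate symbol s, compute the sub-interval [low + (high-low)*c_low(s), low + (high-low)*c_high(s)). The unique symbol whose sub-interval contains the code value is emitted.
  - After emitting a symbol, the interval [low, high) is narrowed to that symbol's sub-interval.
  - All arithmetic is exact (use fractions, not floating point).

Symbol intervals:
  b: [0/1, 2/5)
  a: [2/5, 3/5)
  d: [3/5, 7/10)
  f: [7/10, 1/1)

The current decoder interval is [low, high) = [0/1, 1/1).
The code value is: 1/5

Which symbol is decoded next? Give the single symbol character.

Interval width = high − low = 1/1 − 0/1 = 1/1
Scaled code = (code − low) / width = (1/5 − 0/1) / 1/1 = 1/5
  b: [0/1, 2/5) ← scaled code falls here ✓
  a: [2/5, 3/5) 
  d: [3/5, 7/10) 
  f: [7/10, 1/1) 

Answer: b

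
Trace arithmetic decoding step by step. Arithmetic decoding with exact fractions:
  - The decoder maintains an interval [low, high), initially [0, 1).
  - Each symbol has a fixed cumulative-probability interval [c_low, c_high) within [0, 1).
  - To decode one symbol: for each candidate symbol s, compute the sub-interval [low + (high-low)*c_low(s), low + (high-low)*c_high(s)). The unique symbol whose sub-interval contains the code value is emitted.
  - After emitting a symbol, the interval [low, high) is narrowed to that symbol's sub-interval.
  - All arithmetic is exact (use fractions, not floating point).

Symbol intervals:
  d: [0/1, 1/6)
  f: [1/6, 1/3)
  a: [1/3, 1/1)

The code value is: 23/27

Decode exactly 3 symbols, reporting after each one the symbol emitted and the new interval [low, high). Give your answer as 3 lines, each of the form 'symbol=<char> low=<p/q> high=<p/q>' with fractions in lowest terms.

Step 1: interval [0/1, 1/1), width = 1/1 - 0/1 = 1/1
  'd': [0/1 + 1/1*0/1, 0/1 + 1/1*1/6) = [0/1, 1/6)
  'f': [0/1 + 1/1*1/6, 0/1 + 1/1*1/3) = [1/6, 1/3)
  'a': [0/1 + 1/1*1/3, 0/1 + 1/1*1/1) = [1/3, 1/1) <- contains code 23/27
  emit 'a', narrow to [1/3, 1/1)
Step 2: interval [1/3, 1/1), width = 1/1 - 1/3 = 2/3
  'd': [1/3 + 2/3*0/1, 1/3 + 2/3*1/6) = [1/3, 4/9)
  'f': [1/3 + 2/3*1/6, 1/3 + 2/3*1/3) = [4/9, 5/9)
  'a': [1/3 + 2/3*1/3, 1/3 + 2/3*1/1) = [5/9, 1/1) <- contains code 23/27
  emit 'a', narrow to [5/9, 1/1)
Step 3: interval [5/9, 1/1), width = 1/1 - 5/9 = 4/9
  'd': [5/9 + 4/9*0/1, 5/9 + 4/9*1/6) = [5/9, 17/27)
  'f': [5/9 + 4/9*1/6, 5/9 + 4/9*1/3) = [17/27, 19/27)
  'a': [5/9 + 4/9*1/3, 5/9 + 4/9*1/1) = [19/27, 1/1) <- contains code 23/27
  emit 'a', narrow to [19/27, 1/1)

Answer: symbol=a low=1/3 high=1/1
symbol=a low=5/9 high=1/1
symbol=a low=19/27 high=1/1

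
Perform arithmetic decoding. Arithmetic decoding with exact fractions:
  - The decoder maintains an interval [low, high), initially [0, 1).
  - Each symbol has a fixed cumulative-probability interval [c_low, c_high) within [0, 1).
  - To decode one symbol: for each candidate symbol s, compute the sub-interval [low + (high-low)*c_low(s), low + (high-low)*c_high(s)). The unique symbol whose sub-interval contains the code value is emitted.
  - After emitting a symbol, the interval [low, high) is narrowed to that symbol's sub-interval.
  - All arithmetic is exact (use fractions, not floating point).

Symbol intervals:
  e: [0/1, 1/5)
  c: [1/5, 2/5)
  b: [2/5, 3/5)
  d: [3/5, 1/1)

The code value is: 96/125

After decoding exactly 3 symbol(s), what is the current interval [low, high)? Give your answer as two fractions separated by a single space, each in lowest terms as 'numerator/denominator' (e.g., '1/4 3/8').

Step 1: interval [0/1, 1/1), width = 1/1 - 0/1 = 1/1
  'e': [0/1 + 1/1*0/1, 0/1 + 1/1*1/5) = [0/1, 1/5)
  'c': [0/1 + 1/1*1/5, 0/1 + 1/1*2/5) = [1/5, 2/5)
  'b': [0/1 + 1/1*2/5, 0/1 + 1/1*3/5) = [2/5, 3/5)
  'd': [0/1 + 1/1*3/5, 0/1 + 1/1*1/1) = [3/5, 1/1) <- contains code 96/125
  emit 'd', narrow to [3/5, 1/1)
Step 2: interval [3/5, 1/1), width = 1/1 - 3/5 = 2/5
  'e': [3/5 + 2/5*0/1, 3/5 + 2/5*1/5) = [3/5, 17/25)
  'c': [3/5 + 2/5*1/5, 3/5 + 2/5*2/5) = [17/25, 19/25)
  'b': [3/5 + 2/5*2/5, 3/5 + 2/5*3/5) = [19/25, 21/25) <- contains code 96/125
  'd': [3/5 + 2/5*3/5, 3/5 + 2/5*1/1) = [21/25, 1/1)
  emit 'b', narrow to [19/25, 21/25)
Step 3: interval [19/25, 21/25), width = 21/25 - 19/25 = 2/25
  'e': [19/25 + 2/25*0/1, 19/25 + 2/25*1/5) = [19/25, 97/125) <- contains code 96/125
  'c': [19/25 + 2/25*1/5, 19/25 + 2/25*2/5) = [97/125, 99/125)
  'b': [19/25 + 2/25*2/5, 19/25 + 2/25*3/5) = [99/125, 101/125)
  'd': [19/25 + 2/25*3/5, 19/25 + 2/25*1/1) = [101/125, 21/25)
  emit 'e', narrow to [19/25, 97/125)

Answer: 19/25 97/125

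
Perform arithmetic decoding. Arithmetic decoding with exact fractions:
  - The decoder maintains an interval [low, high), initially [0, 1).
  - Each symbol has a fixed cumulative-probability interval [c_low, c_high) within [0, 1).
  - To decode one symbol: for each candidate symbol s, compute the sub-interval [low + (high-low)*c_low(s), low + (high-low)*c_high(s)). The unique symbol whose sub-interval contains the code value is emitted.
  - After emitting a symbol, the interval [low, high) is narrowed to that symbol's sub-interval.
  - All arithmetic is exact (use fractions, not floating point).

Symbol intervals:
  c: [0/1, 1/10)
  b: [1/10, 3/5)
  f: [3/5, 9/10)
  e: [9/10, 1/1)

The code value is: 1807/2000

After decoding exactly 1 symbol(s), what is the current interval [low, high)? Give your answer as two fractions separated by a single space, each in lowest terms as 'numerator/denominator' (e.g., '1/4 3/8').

Answer: 9/10 1/1

Derivation:
Step 1: interval [0/1, 1/1), width = 1/1 - 0/1 = 1/1
  'c': [0/1 + 1/1*0/1, 0/1 + 1/1*1/10) = [0/1, 1/10)
  'b': [0/1 + 1/1*1/10, 0/1 + 1/1*3/5) = [1/10, 3/5)
  'f': [0/1 + 1/1*3/5, 0/1 + 1/1*9/10) = [3/5, 9/10)
  'e': [0/1 + 1/1*9/10, 0/1 + 1/1*1/1) = [9/10, 1/1) <- contains code 1807/2000
  emit 'e', narrow to [9/10, 1/1)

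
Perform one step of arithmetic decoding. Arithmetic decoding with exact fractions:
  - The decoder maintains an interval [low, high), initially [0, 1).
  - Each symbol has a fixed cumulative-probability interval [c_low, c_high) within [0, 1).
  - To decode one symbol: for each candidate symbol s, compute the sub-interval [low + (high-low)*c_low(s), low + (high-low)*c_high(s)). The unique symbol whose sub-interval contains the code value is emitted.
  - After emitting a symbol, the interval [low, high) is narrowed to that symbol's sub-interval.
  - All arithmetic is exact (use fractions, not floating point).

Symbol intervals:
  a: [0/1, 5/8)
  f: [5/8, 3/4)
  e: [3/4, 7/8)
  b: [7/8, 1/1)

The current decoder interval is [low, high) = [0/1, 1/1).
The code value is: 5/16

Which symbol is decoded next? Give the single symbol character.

Interval width = high − low = 1/1 − 0/1 = 1/1
Scaled code = (code − low) / width = (5/16 − 0/1) / 1/1 = 5/16
  a: [0/1, 5/8) ← scaled code falls here ✓
  f: [5/8, 3/4) 
  e: [3/4, 7/8) 
  b: [7/8, 1/1) 

Answer: a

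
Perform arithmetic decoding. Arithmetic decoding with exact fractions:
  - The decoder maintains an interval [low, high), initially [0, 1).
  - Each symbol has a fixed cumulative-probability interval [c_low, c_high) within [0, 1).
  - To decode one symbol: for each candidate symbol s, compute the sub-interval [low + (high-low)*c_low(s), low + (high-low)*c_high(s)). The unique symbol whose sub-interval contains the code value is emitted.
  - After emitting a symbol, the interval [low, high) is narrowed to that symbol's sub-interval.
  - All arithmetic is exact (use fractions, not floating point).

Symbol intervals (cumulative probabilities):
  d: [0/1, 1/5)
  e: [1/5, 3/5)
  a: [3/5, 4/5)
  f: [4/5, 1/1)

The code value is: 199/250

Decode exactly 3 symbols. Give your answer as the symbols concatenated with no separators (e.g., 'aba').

Answer: aff

Derivation:
Step 1: interval [0/1, 1/1), width = 1/1 - 0/1 = 1/1
  'd': [0/1 + 1/1*0/1, 0/1 + 1/1*1/5) = [0/1, 1/5)
  'e': [0/1 + 1/1*1/5, 0/1 + 1/1*3/5) = [1/5, 3/5)
  'a': [0/1 + 1/1*3/5, 0/1 + 1/1*4/5) = [3/5, 4/5) <- contains code 199/250
  'f': [0/1 + 1/1*4/5, 0/1 + 1/1*1/1) = [4/5, 1/1)
  emit 'a', narrow to [3/5, 4/5)
Step 2: interval [3/5, 4/5), width = 4/5 - 3/5 = 1/5
  'd': [3/5 + 1/5*0/1, 3/5 + 1/5*1/5) = [3/5, 16/25)
  'e': [3/5 + 1/5*1/5, 3/5 + 1/5*3/5) = [16/25, 18/25)
  'a': [3/5 + 1/5*3/5, 3/5 + 1/5*4/5) = [18/25, 19/25)
  'f': [3/5 + 1/5*4/5, 3/5 + 1/5*1/1) = [19/25, 4/5) <- contains code 199/250
  emit 'f', narrow to [19/25, 4/5)
Step 3: interval [19/25, 4/5), width = 4/5 - 19/25 = 1/25
  'd': [19/25 + 1/25*0/1, 19/25 + 1/25*1/5) = [19/25, 96/125)
  'e': [19/25 + 1/25*1/5, 19/25 + 1/25*3/5) = [96/125, 98/125)
  'a': [19/25 + 1/25*3/5, 19/25 + 1/25*4/5) = [98/125, 99/125)
  'f': [19/25 + 1/25*4/5, 19/25 + 1/25*1/1) = [99/125, 4/5) <- contains code 199/250
  emit 'f', narrow to [99/125, 4/5)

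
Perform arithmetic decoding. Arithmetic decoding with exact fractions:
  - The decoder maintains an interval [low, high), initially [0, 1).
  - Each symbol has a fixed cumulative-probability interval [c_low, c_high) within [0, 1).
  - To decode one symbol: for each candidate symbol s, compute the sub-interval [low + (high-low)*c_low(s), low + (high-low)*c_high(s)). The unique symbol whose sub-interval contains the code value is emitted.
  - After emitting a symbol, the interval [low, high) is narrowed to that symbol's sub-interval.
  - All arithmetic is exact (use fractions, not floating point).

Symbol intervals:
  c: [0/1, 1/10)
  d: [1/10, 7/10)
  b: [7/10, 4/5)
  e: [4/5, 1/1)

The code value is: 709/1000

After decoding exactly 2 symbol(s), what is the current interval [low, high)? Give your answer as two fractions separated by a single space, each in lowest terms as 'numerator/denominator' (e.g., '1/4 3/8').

Answer: 7/10 71/100

Derivation:
Step 1: interval [0/1, 1/1), width = 1/1 - 0/1 = 1/1
  'c': [0/1 + 1/1*0/1, 0/1 + 1/1*1/10) = [0/1, 1/10)
  'd': [0/1 + 1/1*1/10, 0/1 + 1/1*7/10) = [1/10, 7/10)
  'b': [0/1 + 1/1*7/10, 0/1 + 1/1*4/5) = [7/10, 4/5) <- contains code 709/1000
  'e': [0/1 + 1/1*4/5, 0/1 + 1/1*1/1) = [4/5, 1/1)
  emit 'b', narrow to [7/10, 4/5)
Step 2: interval [7/10, 4/5), width = 4/5 - 7/10 = 1/10
  'c': [7/10 + 1/10*0/1, 7/10 + 1/10*1/10) = [7/10, 71/100) <- contains code 709/1000
  'd': [7/10 + 1/10*1/10, 7/10 + 1/10*7/10) = [71/100, 77/100)
  'b': [7/10 + 1/10*7/10, 7/10 + 1/10*4/5) = [77/100, 39/50)
  'e': [7/10 + 1/10*4/5, 7/10 + 1/10*1/1) = [39/50, 4/5)
  emit 'c', narrow to [7/10, 71/100)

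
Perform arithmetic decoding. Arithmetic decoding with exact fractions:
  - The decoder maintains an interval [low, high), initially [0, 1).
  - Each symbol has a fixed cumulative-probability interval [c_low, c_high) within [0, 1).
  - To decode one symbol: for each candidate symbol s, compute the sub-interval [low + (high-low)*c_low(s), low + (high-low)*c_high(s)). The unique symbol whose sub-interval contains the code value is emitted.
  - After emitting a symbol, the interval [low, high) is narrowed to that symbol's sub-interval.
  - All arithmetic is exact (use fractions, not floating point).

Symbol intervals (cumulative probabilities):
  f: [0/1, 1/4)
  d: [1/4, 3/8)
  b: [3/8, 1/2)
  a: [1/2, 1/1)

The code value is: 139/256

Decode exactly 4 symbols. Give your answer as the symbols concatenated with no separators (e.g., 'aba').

Answer: afda

Derivation:
Step 1: interval [0/1, 1/1), width = 1/1 - 0/1 = 1/1
  'f': [0/1 + 1/1*0/1, 0/1 + 1/1*1/4) = [0/1, 1/4)
  'd': [0/1 + 1/1*1/4, 0/1 + 1/1*3/8) = [1/4, 3/8)
  'b': [0/1 + 1/1*3/8, 0/1 + 1/1*1/2) = [3/8, 1/2)
  'a': [0/1 + 1/1*1/2, 0/1 + 1/1*1/1) = [1/2, 1/1) <- contains code 139/256
  emit 'a', narrow to [1/2, 1/1)
Step 2: interval [1/2, 1/1), width = 1/1 - 1/2 = 1/2
  'f': [1/2 + 1/2*0/1, 1/2 + 1/2*1/4) = [1/2, 5/8) <- contains code 139/256
  'd': [1/2 + 1/2*1/4, 1/2 + 1/2*3/8) = [5/8, 11/16)
  'b': [1/2 + 1/2*3/8, 1/2 + 1/2*1/2) = [11/16, 3/4)
  'a': [1/2 + 1/2*1/2, 1/2 + 1/2*1/1) = [3/4, 1/1)
  emit 'f', narrow to [1/2, 5/8)
Step 3: interval [1/2, 5/8), width = 5/8 - 1/2 = 1/8
  'f': [1/2 + 1/8*0/1, 1/2 + 1/8*1/4) = [1/2, 17/32)
  'd': [1/2 + 1/8*1/4, 1/2 + 1/8*3/8) = [17/32, 35/64) <- contains code 139/256
  'b': [1/2 + 1/8*3/8, 1/2 + 1/8*1/2) = [35/64, 9/16)
  'a': [1/2 + 1/8*1/2, 1/2 + 1/8*1/1) = [9/16, 5/8)
  emit 'd', narrow to [17/32, 35/64)
Step 4: interval [17/32, 35/64), width = 35/64 - 17/32 = 1/64
  'f': [17/32 + 1/64*0/1, 17/32 + 1/64*1/4) = [17/32, 137/256)
  'd': [17/32 + 1/64*1/4, 17/32 + 1/64*3/8) = [137/256, 275/512)
  'b': [17/32 + 1/64*3/8, 17/32 + 1/64*1/2) = [275/512, 69/128)
  'a': [17/32 + 1/64*1/2, 17/32 + 1/64*1/1) = [69/128, 35/64) <- contains code 139/256
  emit 'a', narrow to [69/128, 35/64)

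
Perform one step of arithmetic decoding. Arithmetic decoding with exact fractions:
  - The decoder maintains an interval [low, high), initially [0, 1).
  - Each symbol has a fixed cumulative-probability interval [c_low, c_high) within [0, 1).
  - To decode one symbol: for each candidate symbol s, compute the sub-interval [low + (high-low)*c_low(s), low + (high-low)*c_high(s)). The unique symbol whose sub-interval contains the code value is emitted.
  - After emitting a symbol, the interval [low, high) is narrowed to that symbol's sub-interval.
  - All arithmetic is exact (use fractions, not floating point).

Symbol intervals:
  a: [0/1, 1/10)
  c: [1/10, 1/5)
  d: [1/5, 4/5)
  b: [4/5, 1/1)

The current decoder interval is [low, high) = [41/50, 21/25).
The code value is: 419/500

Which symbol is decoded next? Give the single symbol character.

Answer: b

Derivation:
Interval width = high − low = 21/25 − 41/50 = 1/50
Scaled code = (code − low) / width = (419/500 − 41/50) / 1/50 = 9/10
  a: [0/1, 1/10) 
  c: [1/10, 1/5) 
  d: [1/5, 4/5) 
  b: [4/5, 1/1) ← scaled code falls here ✓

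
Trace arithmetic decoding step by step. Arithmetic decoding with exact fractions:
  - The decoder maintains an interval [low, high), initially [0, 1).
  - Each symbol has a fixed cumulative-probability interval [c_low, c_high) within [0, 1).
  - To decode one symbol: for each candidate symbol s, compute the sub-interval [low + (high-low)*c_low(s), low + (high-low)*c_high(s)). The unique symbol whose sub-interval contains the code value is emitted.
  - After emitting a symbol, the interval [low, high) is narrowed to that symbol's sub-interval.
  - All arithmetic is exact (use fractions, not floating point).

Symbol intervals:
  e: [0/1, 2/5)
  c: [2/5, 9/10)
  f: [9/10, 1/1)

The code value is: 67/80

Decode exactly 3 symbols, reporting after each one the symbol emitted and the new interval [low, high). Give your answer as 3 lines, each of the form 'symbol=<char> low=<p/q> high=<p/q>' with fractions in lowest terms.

Answer: symbol=c low=2/5 high=9/10
symbol=c low=3/5 high=17/20
symbol=f low=33/40 high=17/20

Derivation:
Step 1: interval [0/1, 1/1), width = 1/1 - 0/1 = 1/1
  'e': [0/1 + 1/1*0/1, 0/1 + 1/1*2/5) = [0/1, 2/5)
  'c': [0/1 + 1/1*2/5, 0/1 + 1/1*9/10) = [2/5, 9/10) <- contains code 67/80
  'f': [0/1 + 1/1*9/10, 0/1 + 1/1*1/1) = [9/10, 1/1)
  emit 'c', narrow to [2/5, 9/10)
Step 2: interval [2/5, 9/10), width = 9/10 - 2/5 = 1/2
  'e': [2/5 + 1/2*0/1, 2/5 + 1/2*2/5) = [2/5, 3/5)
  'c': [2/5 + 1/2*2/5, 2/5 + 1/2*9/10) = [3/5, 17/20) <- contains code 67/80
  'f': [2/5 + 1/2*9/10, 2/5 + 1/2*1/1) = [17/20, 9/10)
  emit 'c', narrow to [3/5, 17/20)
Step 3: interval [3/5, 17/20), width = 17/20 - 3/5 = 1/4
  'e': [3/5 + 1/4*0/1, 3/5 + 1/4*2/5) = [3/5, 7/10)
  'c': [3/5 + 1/4*2/5, 3/5 + 1/4*9/10) = [7/10, 33/40)
  'f': [3/5 + 1/4*9/10, 3/5 + 1/4*1/1) = [33/40, 17/20) <- contains code 67/80
  emit 'f', narrow to [33/40, 17/20)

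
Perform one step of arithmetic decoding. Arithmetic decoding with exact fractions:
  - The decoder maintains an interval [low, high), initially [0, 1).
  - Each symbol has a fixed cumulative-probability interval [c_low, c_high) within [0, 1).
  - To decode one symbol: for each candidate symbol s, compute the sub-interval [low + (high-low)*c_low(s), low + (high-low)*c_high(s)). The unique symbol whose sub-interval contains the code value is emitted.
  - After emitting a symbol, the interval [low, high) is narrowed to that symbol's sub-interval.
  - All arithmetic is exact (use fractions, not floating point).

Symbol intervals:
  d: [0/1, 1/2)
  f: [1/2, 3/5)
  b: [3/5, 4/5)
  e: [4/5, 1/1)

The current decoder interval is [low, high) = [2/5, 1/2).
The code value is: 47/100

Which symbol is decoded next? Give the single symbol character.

Interval width = high − low = 1/2 − 2/5 = 1/10
Scaled code = (code − low) / width = (47/100 − 2/5) / 1/10 = 7/10
  d: [0/1, 1/2) 
  f: [1/2, 3/5) 
  b: [3/5, 4/5) ← scaled code falls here ✓
  e: [4/5, 1/1) 

Answer: b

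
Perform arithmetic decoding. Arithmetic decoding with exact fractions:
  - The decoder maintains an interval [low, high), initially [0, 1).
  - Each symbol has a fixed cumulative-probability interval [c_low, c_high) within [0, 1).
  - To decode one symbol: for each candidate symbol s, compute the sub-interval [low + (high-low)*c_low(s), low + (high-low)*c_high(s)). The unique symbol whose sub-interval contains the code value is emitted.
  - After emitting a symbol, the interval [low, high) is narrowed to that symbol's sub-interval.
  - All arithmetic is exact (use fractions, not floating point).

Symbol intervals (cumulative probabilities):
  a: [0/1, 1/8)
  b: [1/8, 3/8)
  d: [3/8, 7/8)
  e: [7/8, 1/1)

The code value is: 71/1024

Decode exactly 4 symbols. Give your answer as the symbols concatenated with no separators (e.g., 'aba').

Step 1: interval [0/1, 1/1), width = 1/1 - 0/1 = 1/1
  'a': [0/1 + 1/1*0/1, 0/1 + 1/1*1/8) = [0/1, 1/8) <- contains code 71/1024
  'b': [0/1 + 1/1*1/8, 0/1 + 1/1*3/8) = [1/8, 3/8)
  'd': [0/1 + 1/1*3/8, 0/1 + 1/1*7/8) = [3/8, 7/8)
  'e': [0/1 + 1/1*7/8, 0/1 + 1/1*1/1) = [7/8, 1/1)
  emit 'a', narrow to [0/1, 1/8)
Step 2: interval [0/1, 1/8), width = 1/8 - 0/1 = 1/8
  'a': [0/1 + 1/8*0/1, 0/1 + 1/8*1/8) = [0/1, 1/64)
  'b': [0/1 + 1/8*1/8, 0/1 + 1/8*3/8) = [1/64, 3/64)
  'd': [0/1 + 1/8*3/8, 0/1 + 1/8*7/8) = [3/64, 7/64) <- contains code 71/1024
  'e': [0/1 + 1/8*7/8, 0/1 + 1/8*1/1) = [7/64, 1/8)
  emit 'd', narrow to [3/64, 7/64)
Step 3: interval [3/64, 7/64), width = 7/64 - 3/64 = 1/16
  'a': [3/64 + 1/16*0/1, 3/64 + 1/16*1/8) = [3/64, 7/128)
  'b': [3/64 + 1/16*1/8, 3/64 + 1/16*3/8) = [7/128, 9/128) <- contains code 71/1024
  'd': [3/64 + 1/16*3/8, 3/64 + 1/16*7/8) = [9/128, 13/128)
  'e': [3/64 + 1/16*7/8, 3/64 + 1/16*1/1) = [13/128, 7/64)
  emit 'b', narrow to [7/128, 9/128)
Step 4: interval [7/128, 9/128), width = 9/128 - 7/128 = 1/64
  'a': [7/128 + 1/64*0/1, 7/128 + 1/64*1/8) = [7/128, 29/512)
  'b': [7/128 + 1/64*1/8, 7/128 + 1/64*3/8) = [29/512, 31/512)
  'd': [7/128 + 1/64*3/8, 7/128 + 1/64*7/8) = [31/512, 35/512)
  'e': [7/128 + 1/64*7/8, 7/128 + 1/64*1/1) = [35/512, 9/128) <- contains code 71/1024
  emit 'e', narrow to [35/512, 9/128)

Answer: adbe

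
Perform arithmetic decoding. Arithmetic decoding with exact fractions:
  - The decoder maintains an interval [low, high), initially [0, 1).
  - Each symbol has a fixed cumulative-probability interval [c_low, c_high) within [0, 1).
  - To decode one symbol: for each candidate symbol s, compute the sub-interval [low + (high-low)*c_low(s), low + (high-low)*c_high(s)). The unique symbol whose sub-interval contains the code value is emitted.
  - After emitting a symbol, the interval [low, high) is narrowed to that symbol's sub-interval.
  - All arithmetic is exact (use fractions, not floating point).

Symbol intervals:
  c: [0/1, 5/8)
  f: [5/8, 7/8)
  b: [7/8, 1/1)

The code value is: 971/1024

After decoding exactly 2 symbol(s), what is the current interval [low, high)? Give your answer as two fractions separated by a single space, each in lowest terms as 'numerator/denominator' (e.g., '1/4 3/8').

Step 1: interval [0/1, 1/1), width = 1/1 - 0/1 = 1/1
  'c': [0/1 + 1/1*0/1, 0/1 + 1/1*5/8) = [0/1, 5/8)
  'f': [0/1 + 1/1*5/8, 0/1 + 1/1*7/8) = [5/8, 7/8)
  'b': [0/1 + 1/1*7/8, 0/1 + 1/1*1/1) = [7/8, 1/1) <- contains code 971/1024
  emit 'b', narrow to [7/8, 1/1)
Step 2: interval [7/8, 1/1), width = 1/1 - 7/8 = 1/8
  'c': [7/8 + 1/8*0/1, 7/8 + 1/8*5/8) = [7/8, 61/64) <- contains code 971/1024
  'f': [7/8 + 1/8*5/8, 7/8 + 1/8*7/8) = [61/64, 63/64)
  'b': [7/8 + 1/8*7/8, 7/8 + 1/8*1/1) = [63/64, 1/1)
  emit 'c', narrow to [7/8, 61/64)

Answer: 7/8 61/64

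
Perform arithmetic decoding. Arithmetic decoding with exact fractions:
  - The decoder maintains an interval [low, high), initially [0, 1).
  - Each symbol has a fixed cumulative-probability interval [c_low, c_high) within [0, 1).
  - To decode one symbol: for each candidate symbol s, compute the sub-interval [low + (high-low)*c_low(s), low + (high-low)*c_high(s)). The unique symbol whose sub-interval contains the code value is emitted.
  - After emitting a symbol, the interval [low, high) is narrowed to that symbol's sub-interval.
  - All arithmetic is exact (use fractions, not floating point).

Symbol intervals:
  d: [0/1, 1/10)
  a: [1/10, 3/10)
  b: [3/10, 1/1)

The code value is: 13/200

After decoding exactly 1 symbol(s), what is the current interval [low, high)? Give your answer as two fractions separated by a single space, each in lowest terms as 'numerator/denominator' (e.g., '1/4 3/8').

Step 1: interval [0/1, 1/1), width = 1/1 - 0/1 = 1/1
  'd': [0/1 + 1/1*0/1, 0/1 + 1/1*1/10) = [0/1, 1/10) <- contains code 13/200
  'a': [0/1 + 1/1*1/10, 0/1 + 1/1*3/10) = [1/10, 3/10)
  'b': [0/1 + 1/1*3/10, 0/1 + 1/1*1/1) = [3/10, 1/1)
  emit 'd', narrow to [0/1, 1/10)

Answer: 0/1 1/10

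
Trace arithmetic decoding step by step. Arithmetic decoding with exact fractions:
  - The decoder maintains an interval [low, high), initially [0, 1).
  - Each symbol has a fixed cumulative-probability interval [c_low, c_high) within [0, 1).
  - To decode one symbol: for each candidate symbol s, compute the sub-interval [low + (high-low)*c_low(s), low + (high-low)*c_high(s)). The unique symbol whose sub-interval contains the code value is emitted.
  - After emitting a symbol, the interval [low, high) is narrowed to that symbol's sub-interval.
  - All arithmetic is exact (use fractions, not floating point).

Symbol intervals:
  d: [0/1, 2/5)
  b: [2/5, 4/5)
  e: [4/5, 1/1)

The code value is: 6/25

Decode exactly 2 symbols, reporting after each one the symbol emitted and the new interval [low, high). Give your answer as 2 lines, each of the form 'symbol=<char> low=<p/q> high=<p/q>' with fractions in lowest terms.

Step 1: interval [0/1, 1/1), width = 1/1 - 0/1 = 1/1
  'd': [0/1 + 1/1*0/1, 0/1 + 1/1*2/5) = [0/1, 2/5) <- contains code 6/25
  'b': [0/1 + 1/1*2/5, 0/1 + 1/1*4/5) = [2/5, 4/5)
  'e': [0/1 + 1/1*4/5, 0/1 + 1/1*1/1) = [4/5, 1/1)
  emit 'd', narrow to [0/1, 2/5)
Step 2: interval [0/1, 2/5), width = 2/5 - 0/1 = 2/5
  'd': [0/1 + 2/5*0/1, 0/1 + 2/5*2/5) = [0/1, 4/25)
  'b': [0/1 + 2/5*2/5, 0/1 + 2/5*4/5) = [4/25, 8/25) <- contains code 6/25
  'e': [0/1 + 2/5*4/5, 0/1 + 2/5*1/1) = [8/25, 2/5)
  emit 'b', narrow to [4/25, 8/25)

Answer: symbol=d low=0/1 high=2/5
symbol=b low=4/25 high=8/25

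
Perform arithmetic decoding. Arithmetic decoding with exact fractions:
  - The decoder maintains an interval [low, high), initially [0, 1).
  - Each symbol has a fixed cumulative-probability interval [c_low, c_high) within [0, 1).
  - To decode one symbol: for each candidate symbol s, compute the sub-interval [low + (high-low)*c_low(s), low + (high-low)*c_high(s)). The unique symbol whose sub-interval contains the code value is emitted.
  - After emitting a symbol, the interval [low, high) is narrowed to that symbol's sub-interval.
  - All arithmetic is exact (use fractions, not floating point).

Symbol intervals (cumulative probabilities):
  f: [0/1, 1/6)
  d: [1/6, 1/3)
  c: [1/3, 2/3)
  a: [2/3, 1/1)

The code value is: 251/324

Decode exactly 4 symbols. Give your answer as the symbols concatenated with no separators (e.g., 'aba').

Answer: adaa

Derivation:
Step 1: interval [0/1, 1/1), width = 1/1 - 0/1 = 1/1
  'f': [0/1 + 1/1*0/1, 0/1 + 1/1*1/6) = [0/1, 1/6)
  'd': [0/1 + 1/1*1/6, 0/1 + 1/1*1/3) = [1/6, 1/3)
  'c': [0/1 + 1/1*1/3, 0/1 + 1/1*2/3) = [1/3, 2/3)
  'a': [0/1 + 1/1*2/3, 0/1 + 1/1*1/1) = [2/3, 1/1) <- contains code 251/324
  emit 'a', narrow to [2/3, 1/1)
Step 2: interval [2/3, 1/1), width = 1/1 - 2/3 = 1/3
  'f': [2/3 + 1/3*0/1, 2/3 + 1/3*1/6) = [2/3, 13/18)
  'd': [2/3 + 1/3*1/6, 2/3 + 1/3*1/3) = [13/18, 7/9) <- contains code 251/324
  'c': [2/3 + 1/3*1/3, 2/3 + 1/3*2/3) = [7/9, 8/9)
  'a': [2/3 + 1/3*2/3, 2/3 + 1/3*1/1) = [8/9, 1/1)
  emit 'd', narrow to [13/18, 7/9)
Step 3: interval [13/18, 7/9), width = 7/9 - 13/18 = 1/18
  'f': [13/18 + 1/18*0/1, 13/18 + 1/18*1/6) = [13/18, 79/108)
  'd': [13/18 + 1/18*1/6, 13/18 + 1/18*1/3) = [79/108, 20/27)
  'c': [13/18 + 1/18*1/3, 13/18 + 1/18*2/3) = [20/27, 41/54)
  'a': [13/18 + 1/18*2/3, 13/18 + 1/18*1/1) = [41/54, 7/9) <- contains code 251/324
  emit 'a', narrow to [41/54, 7/9)
Step 4: interval [41/54, 7/9), width = 7/9 - 41/54 = 1/54
  'f': [41/54 + 1/54*0/1, 41/54 + 1/54*1/6) = [41/54, 247/324)
  'd': [41/54 + 1/54*1/6, 41/54 + 1/54*1/3) = [247/324, 62/81)
  'c': [41/54 + 1/54*1/3, 41/54 + 1/54*2/3) = [62/81, 125/162)
  'a': [41/54 + 1/54*2/3, 41/54 + 1/54*1/1) = [125/162, 7/9) <- contains code 251/324
  emit 'a', narrow to [125/162, 7/9)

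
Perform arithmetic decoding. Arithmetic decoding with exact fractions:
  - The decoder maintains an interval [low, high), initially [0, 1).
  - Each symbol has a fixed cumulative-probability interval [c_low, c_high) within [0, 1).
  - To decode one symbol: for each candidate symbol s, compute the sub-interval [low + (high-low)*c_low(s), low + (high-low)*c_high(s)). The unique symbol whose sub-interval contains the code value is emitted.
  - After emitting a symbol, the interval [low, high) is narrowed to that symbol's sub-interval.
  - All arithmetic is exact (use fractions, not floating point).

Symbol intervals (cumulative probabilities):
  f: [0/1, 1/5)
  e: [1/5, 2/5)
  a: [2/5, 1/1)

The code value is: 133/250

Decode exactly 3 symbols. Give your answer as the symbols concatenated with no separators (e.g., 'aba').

Answer: aef

Derivation:
Step 1: interval [0/1, 1/1), width = 1/1 - 0/1 = 1/1
  'f': [0/1 + 1/1*0/1, 0/1 + 1/1*1/5) = [0/1, 1/5)
  'e': [0/1 + 1/1*1/5, 0/1 + 1/1*2/5) = [1/5, 2/5)
  'a': [0/1 + 1/1*2/5, 0/1 + 1/1*1/1) = [2/5, 1/1) <- contains code 133/250
  emit 'a', narrow to [2/5, 1/1)
Step 2: interval [2/5, 1/1), width = 1/1 - 2/5 = 3/5
  'f': [2/5 + 3/5*0/1, 2/5 + 3/5*1/5) = [2/5, 13/25)
  'e': [2/5 + 3/5*1/5, 2/5 + 3/5*2/5) = [13/25, 16/25) <- contains code 133/250
  'a': [2/5 + 3/5*2/5, 2/5 + 3/5*1/1) = [16/25, 1/1)
  emit 'e', narrow to [13/25, 16/25)
Step 3: interval [13/25, 16/25), width = 16/25 - 13/25 = 3/25
  'f': [13/25 + 3/25*0/1, 13/25 + 3/25*1/5) = [13/25, 68/125) <- contains code 133/250
  'e': [13/25 + 3/25*1/5, 13/25 + 3/25*2/5) = [68/125, 71/125)
  'a': [13/25 + 3/25*2/5, 13/25 + 3/25*1/1) = [71/125, 16/25)
  emit 'f', narrow to [13/25, 68/125)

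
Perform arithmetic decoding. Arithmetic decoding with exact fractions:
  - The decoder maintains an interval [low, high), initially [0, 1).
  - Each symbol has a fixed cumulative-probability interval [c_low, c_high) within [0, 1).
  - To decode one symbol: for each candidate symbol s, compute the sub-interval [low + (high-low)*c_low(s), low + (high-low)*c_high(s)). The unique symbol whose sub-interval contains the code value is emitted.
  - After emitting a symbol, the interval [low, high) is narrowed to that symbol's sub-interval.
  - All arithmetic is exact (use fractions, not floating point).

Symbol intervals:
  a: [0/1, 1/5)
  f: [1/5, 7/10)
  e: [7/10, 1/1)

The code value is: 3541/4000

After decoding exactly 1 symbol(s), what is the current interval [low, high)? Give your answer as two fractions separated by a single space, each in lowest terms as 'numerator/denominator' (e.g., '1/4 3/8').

Step 1: interval [0/1, 1/1), width = 1/1 - 0/1 = 1/1
  'a': [0/1 + 1/1*0/1, 0/1 + 1/1*1/5) = [0/1, 1/5)
  'f': [0/1 + 1/1*1/5, 0/1 + 1/1*7/10) = [1/5, 7/10)
  'e': [0/1 + 1/1*7/10, 0/1 + 1/1*1/1) = [7/10, 1/1) <- contains code 3541/4000
  emit 'e', narrow to [7/10, 1/1)

Answer: 7/10 1/1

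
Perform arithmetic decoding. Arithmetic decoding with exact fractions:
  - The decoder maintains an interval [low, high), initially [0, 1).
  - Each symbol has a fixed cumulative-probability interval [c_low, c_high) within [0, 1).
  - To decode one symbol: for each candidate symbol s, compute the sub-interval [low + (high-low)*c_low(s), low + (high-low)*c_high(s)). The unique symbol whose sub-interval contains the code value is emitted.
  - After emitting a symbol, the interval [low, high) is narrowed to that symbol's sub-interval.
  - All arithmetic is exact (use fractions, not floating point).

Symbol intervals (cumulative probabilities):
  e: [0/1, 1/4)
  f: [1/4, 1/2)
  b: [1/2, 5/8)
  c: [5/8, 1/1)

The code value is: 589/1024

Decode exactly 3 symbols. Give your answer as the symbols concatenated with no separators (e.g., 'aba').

Answer: bbc

Derivation:
Step 1: interval [0/1, 1/1), width = 1/1 - 0/1 = 1/1
  'e': [0/1 + 1/1*0/1, 0/1 + 1/1*1/4) = [0/1, 1/4)
  'f': [0/1 + 1/1*1/4, 0/1 + 1/1*1/2) = [1/4, 1/2)
  'b': [0/1 + 1/1*1/2, 0/1 + 1/1*5/8) = [1/2, 5/8) <- contains code 589/1024
  'c': [0/1 + 1/1*5/8, 0/1 + 1/1*1/1) = [5/8, 1/1)
  emit 'b', narrow to [1/2, 5/8)
Step 2: interval [1/2, 5/8), width = 5/8 - 1/2 = 1/8
  'e': [1/2 + 1/8*0/1, 1/2 + 1/8*1/4) = [1/2, 17/32)
  'f': [1/2 + 1/8*1/4, 1/2 + 1/8*1/2) = [17/32, 9/16)
  'b': [1/2 + 1/8*1/2, 1/2 + 1/8*5/8) = [9/16, 37/64) <- contains code 589/1024
  'c': [1/2 + 1/8*5/8, 1/2 + 1/8*1/1) = [37/64, 5/8)
  emit 'b', narrow to [9/16, 37/64)
Step 3: interval [9/16, 37/64), width = 37/64 - 9/16 = 1/64
  'e': [9/16 + 1/64*0/1, 9/16 + 1/64*1/4) = [9/16, 145/256)
  'f': [9/16 + 1/64*1/4, 9/16 + 1/64*1/2) = [145/256, 73/128)
  'b': [9/16 + 1/64*1/2, 9/16 + 1/64*5/8) = [73/128, 293/512)
  'c': [9/16 + 1/64*5/8, 9/16 + 1/64*1/1) = [293/512, 37/64) <- contains code 589/1024
  emit 'c', narrow to [293/512, 37/64)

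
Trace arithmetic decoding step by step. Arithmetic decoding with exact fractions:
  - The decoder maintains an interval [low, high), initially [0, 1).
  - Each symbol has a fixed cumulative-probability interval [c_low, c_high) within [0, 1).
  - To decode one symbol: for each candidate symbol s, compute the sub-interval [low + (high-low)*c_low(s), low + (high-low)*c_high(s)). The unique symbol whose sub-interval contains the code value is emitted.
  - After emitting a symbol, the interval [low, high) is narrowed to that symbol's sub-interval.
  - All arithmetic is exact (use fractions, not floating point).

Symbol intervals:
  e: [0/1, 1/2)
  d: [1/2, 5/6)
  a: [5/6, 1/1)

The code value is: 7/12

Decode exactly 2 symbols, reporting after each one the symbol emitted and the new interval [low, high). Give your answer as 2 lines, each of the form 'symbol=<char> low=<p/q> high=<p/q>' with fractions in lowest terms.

Answer: symbol=d low=1/2 high=5/6
symbol=e low=1/2 high=2/3

Derivation:
Step 1: interval [0/1, 1/1), width = 1/1 - 0/1 = 1/1
  'e': [0/1 + 1/1*0/1, 0/1 + 1/1*1/2) = [0/1, 1/2)
  'd': [0/1 + 1/1*1/2, 0/1 + 1/1*5/6) = [1/2, 5/6) <- contains code 7/12
  'a': [0/1 + 1/1*5/6, 0/1 + 1/1*1/1) = [5/6, 1/1)
  emit 'd', narrow to [1/2, 5/6)
Step 2: interval [1/2, 5/6), width = 5/6 - 1/2 = 1/3
  'e': [1/2 + 1/3*0/1, 1/2 + 1/3*1/2) = [1/2, 2/3) <- contains code 7/12
  'd': [1/2 + 1/3*1/2, 1/2 + 1/3*5/6) = [2/3, 7/9)
  'a': [1/2 + 1/3*5/6, 1/2 + 1/3*1/1) = [7/9, 5/6)
  emit 'e', narrow to [1/2, 2/3)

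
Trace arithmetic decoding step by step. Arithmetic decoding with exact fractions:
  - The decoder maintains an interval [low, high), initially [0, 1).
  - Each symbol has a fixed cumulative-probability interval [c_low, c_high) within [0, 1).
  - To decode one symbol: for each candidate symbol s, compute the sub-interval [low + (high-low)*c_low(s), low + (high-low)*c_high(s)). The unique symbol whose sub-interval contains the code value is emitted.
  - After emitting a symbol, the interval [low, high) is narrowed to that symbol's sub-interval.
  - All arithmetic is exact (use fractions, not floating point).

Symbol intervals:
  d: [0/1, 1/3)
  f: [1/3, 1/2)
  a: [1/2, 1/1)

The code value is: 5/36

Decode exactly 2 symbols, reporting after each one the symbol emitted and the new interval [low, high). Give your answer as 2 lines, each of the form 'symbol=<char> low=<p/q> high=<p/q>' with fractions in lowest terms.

Step 1: interval [0/1, 1/1), width = 1/1 - 0/1 = 1/1
  'd': [0/1 + 1/1*0/1, 0/1 + 1/1*1/3) = [0/1, 1/3) <- contains code 5/36
  'f': [0/1 + 1/1*1/3, 0/1 + 1/1*1/2) = [1/3, 1/2)
  'a': [0/1 + 1/1*1/2, 0/1 + 1/1*1/1) = [1/2, 1/1)
  emit 'd', narrow to [0/1, 1/3)
Step 2: interval [0/1, 1/3), width = 1/3 - 0/1 = 1/3
  'd': [0/1 + 1/3*0/1, 0/1 + 1/3*1/3) = [0/1, 1/9)
  'f': [0/1 + 1/3*1/3, 0/1 + 1/3*1/2) = [1/9, 1/6) <- contains code 5/36
  'a': [0/1 + 1/3*1/2, 0/1 + 1/3*1/1) = [1/6, 1/3)
  emit 'f', narrow to [1/9, 1/6)

Answer: symbol=d low=0/1 high=1/3
symbol=f low=1/9 high=1/6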